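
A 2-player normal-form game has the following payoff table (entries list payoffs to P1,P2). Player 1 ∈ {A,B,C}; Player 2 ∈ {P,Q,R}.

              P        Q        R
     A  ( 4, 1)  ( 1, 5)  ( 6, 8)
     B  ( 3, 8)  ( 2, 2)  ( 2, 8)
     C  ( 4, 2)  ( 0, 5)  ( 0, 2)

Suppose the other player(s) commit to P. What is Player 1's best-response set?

BR_1 = {A,C}

u_1(A vs P) = 4
u_1(B vs P) = 3
u_1(C vs P) = 4
max payoff 4 at {A,C}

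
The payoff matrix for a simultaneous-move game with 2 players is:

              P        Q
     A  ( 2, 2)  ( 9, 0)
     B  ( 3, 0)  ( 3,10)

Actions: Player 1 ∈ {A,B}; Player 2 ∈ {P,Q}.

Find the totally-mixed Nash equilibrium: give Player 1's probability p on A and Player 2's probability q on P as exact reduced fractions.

P1 indiff ⇒ q·2+(1-q)·9 = q·3+(1-q)·3 ⇒ q(-1) = (1-q)(-6) ⇒ q = 6/7
P2 indiff ⇒ p·2+(1-p)·0 = p·0+(1-p)·10 ⇒ p(2) = (1-p)(10) ⇒ p = 5/6

p=5/6, q=6/7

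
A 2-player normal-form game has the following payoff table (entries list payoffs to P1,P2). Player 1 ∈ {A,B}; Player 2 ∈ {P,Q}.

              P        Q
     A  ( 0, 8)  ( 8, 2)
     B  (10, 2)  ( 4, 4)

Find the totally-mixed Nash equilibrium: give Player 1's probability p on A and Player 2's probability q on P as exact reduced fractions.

P1 mixes 1/4 on A; P2 mixes 2/7 on P

P1 indiff ⇒ q·0+(1-q)·8 = q·10+(1-q)·4 ⇒ q(-10) = (1-q)(-4) ⇒ q = 2/7
P2 indiff ⇒ p·8+(1-p)·2 = p·2+(1-p)·4 ⇒ p(6) = (1-p)(2) ⇒ p = 1/4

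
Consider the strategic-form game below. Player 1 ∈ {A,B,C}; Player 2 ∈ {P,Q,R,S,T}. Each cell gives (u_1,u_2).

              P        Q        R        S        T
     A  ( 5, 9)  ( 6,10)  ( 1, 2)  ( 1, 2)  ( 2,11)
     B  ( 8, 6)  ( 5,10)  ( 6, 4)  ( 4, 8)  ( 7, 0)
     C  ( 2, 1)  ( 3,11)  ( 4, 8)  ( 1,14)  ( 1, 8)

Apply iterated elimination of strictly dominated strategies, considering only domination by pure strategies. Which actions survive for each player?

IESDS → P1:{A,B} P2:{Q,T}

P1 drop C (B beats it: P:8>2 Q:5>3 R:6>4 S:4>1 T:7>1)
P2 drop P (Q beats it: A:10>9 B:10>6)
P2 drop R (Q beats it: A:10>2 B:10>4)
P2 drop S (Q beats it: A:10>2 B:10>8)
P1→{A,B} P2→{Q,T}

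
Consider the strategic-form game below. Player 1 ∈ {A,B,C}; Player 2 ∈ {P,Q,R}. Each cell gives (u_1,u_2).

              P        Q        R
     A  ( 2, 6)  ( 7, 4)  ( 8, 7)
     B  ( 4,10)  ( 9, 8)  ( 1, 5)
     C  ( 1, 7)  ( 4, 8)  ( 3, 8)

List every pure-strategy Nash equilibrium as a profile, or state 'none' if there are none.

PSNE = {(A,R), (B,P)}

(A,P): not NE [P1→B gives 4>2; P2→R gives 7>6]
(A,Q): not NE [P1→B gives 9>7; P2→R gives 7>4]
(A,R): NE
(B,P): NE
(B,Q): not NE [P2→P gives 10>8]
(B,R): not NE [P1→A gives 8>1; P2→P gives 10>5]
(C,P): not NE [P1→B gives 4>1; P2→R gives 8>7]
(C,Q): not NE [P1→B gives 9>4]
(C,R): not NE [P1→A gives 8>3]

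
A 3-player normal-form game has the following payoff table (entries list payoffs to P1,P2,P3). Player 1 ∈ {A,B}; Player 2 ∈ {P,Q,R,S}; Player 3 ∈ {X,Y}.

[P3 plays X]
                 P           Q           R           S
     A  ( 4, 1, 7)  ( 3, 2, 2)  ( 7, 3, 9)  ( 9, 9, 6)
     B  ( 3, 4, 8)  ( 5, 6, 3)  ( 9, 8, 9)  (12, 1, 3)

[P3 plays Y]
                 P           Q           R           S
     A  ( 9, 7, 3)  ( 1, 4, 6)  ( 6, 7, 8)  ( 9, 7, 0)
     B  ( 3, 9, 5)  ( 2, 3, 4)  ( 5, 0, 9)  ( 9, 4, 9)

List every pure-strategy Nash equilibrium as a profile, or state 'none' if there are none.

(A,P,X): not NE [P2→S gives 9>1]
(A,P,Y): not NE [P3→X gives 7>3]
(A,Q,X): not NE [P1→B gives 5>3; P2→S gives 9>2; P3→Y gives 6>2]
(A,Q,Y): not NE [P1→B gives 2>1; P2→S gives 7>4]
(A,R,X): not NE [P1→B gives 9>7; P2→S gives 9>3]
(A,R,Y): not NE [P3→X gives 9>8]
(A,S,X): not NE [P1→B gives 12>9]
(A,S,Y): not NE [P3→X gives 6>0]
(B,P,X): not NE [P1→A gives 4>3; P2→R gives 8>4]
(B,P,Y): not NE [P1→A gives 9>3; P3→X gives 8>5]
(B,Q,X): not NE [P2→R gives 8>6; P3→Y gives 4>3]
(B,Q,Y): not NE [P2→P gives 9>3]
(B,R,X): NE
(B,R,Y): not NE [P1→A gives 6>5; P2→P gives 9>0]
(B,S,X): not NE [P2→R gives 8>1; P3→Y gives 9>3]
(B,S,Y): not NE [P2→P gives 9>4]

NE set: (B,R,X)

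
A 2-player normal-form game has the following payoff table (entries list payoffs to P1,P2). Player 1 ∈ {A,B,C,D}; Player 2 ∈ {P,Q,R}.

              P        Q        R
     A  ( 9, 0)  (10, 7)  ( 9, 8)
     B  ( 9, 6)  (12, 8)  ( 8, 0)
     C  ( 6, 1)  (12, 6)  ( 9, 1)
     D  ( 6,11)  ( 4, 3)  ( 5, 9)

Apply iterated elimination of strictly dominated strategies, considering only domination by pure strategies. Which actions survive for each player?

P1 drop D (A beats it: P:9>6 Q:10>4 R:9>5)
P2 drop P (Q beats it: A:7>0 B:8>6 C:6>1)
P1→{A,B,C} P2→{Q,R}

IESDS → P1:{A,B,C} P2:{Q,R}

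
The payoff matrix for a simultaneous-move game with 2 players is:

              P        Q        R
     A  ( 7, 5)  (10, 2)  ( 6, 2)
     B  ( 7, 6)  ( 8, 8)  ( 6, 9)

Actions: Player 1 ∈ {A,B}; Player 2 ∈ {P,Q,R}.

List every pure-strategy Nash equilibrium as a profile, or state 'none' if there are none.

(A,P): NE
(A,Q): not NE [P2→P gives 5>2]
(A,R): not NE [P2→P gives 5>2]
(B,P): not NE [P2→R gives 9>6]
(B,Q): not NE [P1→A gives 10>8; P2→R gives 9>8]
(B,R): NE

Nash profiles: (A,P), (B,R)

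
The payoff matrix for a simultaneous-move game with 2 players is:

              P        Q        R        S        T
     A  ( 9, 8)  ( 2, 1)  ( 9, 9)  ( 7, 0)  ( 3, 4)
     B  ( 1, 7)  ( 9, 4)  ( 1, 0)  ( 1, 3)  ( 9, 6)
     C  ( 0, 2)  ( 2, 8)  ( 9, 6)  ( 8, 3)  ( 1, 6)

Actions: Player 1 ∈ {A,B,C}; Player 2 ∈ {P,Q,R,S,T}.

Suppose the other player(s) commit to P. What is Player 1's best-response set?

u_1(A vs P) = 9
u_1(B vs P) = 1
u_1(C vs P) = 0
max payoff 9 at {A}

P1 best: {A}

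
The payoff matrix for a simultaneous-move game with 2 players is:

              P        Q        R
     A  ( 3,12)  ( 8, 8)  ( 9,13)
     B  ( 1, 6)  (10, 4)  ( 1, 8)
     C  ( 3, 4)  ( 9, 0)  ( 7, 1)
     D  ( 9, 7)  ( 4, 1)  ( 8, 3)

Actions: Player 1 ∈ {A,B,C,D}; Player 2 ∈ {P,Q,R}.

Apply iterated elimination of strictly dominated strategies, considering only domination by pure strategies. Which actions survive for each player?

IESDS → P1:{A,D} P2:{P,R}

P2 drop Q (P beats it: A:12>8 B:6>4 C:4>0 D:7>1)
P1 drop B (A beats it: P:3>1 R:9>1)
P1 drop C (D beats it: P:9>3 R:8>7)
P1→{A,D} P2→{P,R}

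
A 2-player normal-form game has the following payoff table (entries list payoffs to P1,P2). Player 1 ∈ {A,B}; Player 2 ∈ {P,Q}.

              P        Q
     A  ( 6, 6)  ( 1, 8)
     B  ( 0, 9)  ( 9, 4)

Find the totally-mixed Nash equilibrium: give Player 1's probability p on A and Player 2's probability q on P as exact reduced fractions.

P1 indiff ⇒ q·6+(1-q)·1 = q·0+(1-q)·9 ⇒ q(6) = (1-q)(8) ⇒ q = 4/7
P2 indiff ⇒ p·6+(1-p)·9 = p·8+(1-p)·4 ⇒ p(-2) = (1-p)(-5) ⇒ p = 5/7

p=5/7, q=4/7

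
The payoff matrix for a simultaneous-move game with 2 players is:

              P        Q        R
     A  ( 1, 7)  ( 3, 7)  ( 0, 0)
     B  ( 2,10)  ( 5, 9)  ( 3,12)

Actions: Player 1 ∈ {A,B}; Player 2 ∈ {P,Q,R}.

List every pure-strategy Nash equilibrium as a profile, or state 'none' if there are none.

(A,P): not NE [P1→B gives 2>1]
(A,Q): not NE [P1→B gives 5>3]
(A,R): not NE [P1→B gives 3>0; P2→Q gives 7>0]
(B,P): not NE [P2→R gives 12>10]
(B,Q): not NE [P2→R gives 12>9]
(B,R): NE

PSNE = {(B,R)}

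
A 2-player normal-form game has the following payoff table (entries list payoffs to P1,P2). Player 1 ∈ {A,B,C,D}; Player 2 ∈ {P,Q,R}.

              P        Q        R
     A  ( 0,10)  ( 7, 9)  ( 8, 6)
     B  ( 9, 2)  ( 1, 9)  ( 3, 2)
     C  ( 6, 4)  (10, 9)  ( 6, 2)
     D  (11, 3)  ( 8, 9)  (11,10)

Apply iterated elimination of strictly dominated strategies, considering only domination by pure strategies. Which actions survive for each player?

Survivors P1:{C,D} P2:{Q,R}

P1 drop A (D beats it: P:11>0 Q:8>7 R:11>8)
P1 drop B (D beats it: P:11>9 Q:8>1 R:11>3)
P2 drop P (Q beats it: C:9>4 D:9>3)
P1→{C,D} P2→{Q,R}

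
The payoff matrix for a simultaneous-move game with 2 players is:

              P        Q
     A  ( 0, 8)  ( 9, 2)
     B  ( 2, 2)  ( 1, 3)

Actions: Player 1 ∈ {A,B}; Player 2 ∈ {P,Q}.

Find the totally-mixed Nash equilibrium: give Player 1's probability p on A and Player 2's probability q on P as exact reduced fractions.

P1 indiff ⇒ q·0+(1-q)·9 = q·2+(1-q)·1 ⇒ q(-2) = (1-q)(-8) ⇒ q = 4/5
P2 indiff ⇒ p·8+(1-p)·2 = p·2+(1-p)·3 ⇒ p(6) = (1-p)(1) ⇒ p = 1/7

(p,q) = (1/7, 4/5)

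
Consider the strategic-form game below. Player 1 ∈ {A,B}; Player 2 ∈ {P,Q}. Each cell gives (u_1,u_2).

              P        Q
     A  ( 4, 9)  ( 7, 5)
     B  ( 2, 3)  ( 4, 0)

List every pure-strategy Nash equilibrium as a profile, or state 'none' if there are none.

PSNE = {(A,P)}

(A,P): NE
(A,Q): not NE [P2→P gives 9>5]
(B,P): not NE [P1→A gives 4>2]
(B,Q): not NE [P1→A gives 7>4; P2→P gives 3>0]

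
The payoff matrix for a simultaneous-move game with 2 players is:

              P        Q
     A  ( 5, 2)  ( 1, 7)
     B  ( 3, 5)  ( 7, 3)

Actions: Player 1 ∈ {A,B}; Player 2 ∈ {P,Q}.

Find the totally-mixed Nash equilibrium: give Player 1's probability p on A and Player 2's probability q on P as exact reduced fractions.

(p,q) = (2/7, 3/4)

P1 indiff ⇒ q·5+(1-q)·1 = q·3+(1-q)·7 ⇒ q(2) = (1-q)(6) ⇒ q = 3/4
P2 indiff ⇒ p·2+(1-p)·5 = p·7+(1-p)·3 ⇒ p(-5) = (1-p)(-2) ⇒ p = 2/7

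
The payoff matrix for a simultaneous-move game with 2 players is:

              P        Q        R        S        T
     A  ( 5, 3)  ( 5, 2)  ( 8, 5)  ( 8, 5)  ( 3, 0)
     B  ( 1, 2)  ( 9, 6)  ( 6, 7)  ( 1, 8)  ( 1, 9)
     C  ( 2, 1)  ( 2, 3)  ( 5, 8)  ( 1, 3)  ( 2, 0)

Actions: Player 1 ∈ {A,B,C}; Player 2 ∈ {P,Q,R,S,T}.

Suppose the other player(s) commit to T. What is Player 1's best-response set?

u_1(A vs T) = 3
u_1(B vs T) = 1
u_1(C vs T) = 2
max payoff 3 at {A}

P1 best: {A}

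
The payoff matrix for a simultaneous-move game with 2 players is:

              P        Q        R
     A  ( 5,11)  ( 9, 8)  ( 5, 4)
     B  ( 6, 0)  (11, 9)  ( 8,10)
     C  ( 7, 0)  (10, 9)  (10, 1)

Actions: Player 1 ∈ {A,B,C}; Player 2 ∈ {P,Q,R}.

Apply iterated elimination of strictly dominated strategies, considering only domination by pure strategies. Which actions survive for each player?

P1 drop A (B beats it: P:6>5 Q:11>9 R:8>5)
P2 drop P (Q beats it: B:9>0 C:9>0)
P1→{B,C} P2→{Q,R}

Survivors P1:{B,C} P2:{Q,R}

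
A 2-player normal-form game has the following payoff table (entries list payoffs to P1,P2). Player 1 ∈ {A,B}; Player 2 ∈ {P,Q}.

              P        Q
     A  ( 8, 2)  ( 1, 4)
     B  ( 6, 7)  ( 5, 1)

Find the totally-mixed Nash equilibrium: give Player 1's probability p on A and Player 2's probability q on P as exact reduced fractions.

(p,q) = (3/4, 2/3)

P1 indiff ⇒ q·8+(1-q)·1 = q·6+(1-q)·5 ⇒ q(2) = (1-q)(4) ⇒ q = 2/3
P2 indiff ⇒ p·2+(1-p)·7 = p·4+(1-p)·1 ⇒ p(-2) = (1-p)(-6) ⇒ p = 3/4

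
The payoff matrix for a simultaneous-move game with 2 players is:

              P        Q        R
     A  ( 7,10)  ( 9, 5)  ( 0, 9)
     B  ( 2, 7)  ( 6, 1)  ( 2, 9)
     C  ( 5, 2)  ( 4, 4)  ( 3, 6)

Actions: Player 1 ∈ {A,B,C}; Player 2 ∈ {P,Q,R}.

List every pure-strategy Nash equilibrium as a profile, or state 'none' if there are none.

(A,P): NE
(A,Q): not NE [P2→P gives 10>5]
(A,R): not NE [P1→C gives 3>0; P2→P gives 10>9]
(B,P): not NE [P1→A gives 7>2; P2→R gives 9>7]
(B,Q): not NE [P1→A gives 9>6; P2→R gives 9>1]
(B,R): not NE [P1→C gives 3>2]
(C,P): not NE [P1→A gives 7>5; P2→R gives 6>2]
(C,Q): not NE [P1→A gives 9>4; P2→R gives 6>4]
(C,R): NE

PSNE = {(A,P), (C,R)}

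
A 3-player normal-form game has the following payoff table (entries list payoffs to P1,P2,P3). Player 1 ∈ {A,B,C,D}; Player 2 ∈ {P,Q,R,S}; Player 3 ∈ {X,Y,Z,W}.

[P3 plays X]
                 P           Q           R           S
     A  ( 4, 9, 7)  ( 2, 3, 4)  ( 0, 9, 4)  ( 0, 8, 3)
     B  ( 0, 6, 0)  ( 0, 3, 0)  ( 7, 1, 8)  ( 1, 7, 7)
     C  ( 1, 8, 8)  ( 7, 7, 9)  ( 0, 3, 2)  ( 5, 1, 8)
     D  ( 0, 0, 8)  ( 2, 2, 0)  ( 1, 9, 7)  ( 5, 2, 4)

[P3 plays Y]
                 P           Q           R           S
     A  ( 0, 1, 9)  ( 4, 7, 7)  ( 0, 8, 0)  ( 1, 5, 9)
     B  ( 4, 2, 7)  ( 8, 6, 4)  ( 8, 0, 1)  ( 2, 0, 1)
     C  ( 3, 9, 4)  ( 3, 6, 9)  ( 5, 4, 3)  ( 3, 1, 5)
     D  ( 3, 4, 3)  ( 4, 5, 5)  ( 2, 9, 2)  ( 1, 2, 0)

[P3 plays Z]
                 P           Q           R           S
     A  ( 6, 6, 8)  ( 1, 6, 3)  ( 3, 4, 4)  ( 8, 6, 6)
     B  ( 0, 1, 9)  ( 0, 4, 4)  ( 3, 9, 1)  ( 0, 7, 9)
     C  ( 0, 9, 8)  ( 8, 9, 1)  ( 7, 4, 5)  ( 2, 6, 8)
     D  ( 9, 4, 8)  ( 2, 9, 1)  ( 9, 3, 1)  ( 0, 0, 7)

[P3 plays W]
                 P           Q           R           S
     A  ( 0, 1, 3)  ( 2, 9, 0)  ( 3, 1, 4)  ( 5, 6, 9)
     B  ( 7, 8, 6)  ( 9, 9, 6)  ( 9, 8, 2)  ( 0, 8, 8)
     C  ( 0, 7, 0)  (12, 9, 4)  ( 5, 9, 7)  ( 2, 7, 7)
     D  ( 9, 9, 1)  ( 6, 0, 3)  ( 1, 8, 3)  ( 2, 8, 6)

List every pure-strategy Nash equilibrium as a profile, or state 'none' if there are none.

PSNE: ∅

(A,P,X): not NE [P3→Y gives 9>7]
(A,P,Y): not NE [P1→B gives 4>0; P2→R gives 8>1]
(A,P,Z): not NE [P1→D gives 9>6; P3→Y gives 9>8]
(A,P,W): not NE [P1→D gives 9>0; P2→Q gives 9>1; P3→Y gives 9>3]
(A,Q,X): not NE [P1→C gives 7>2; P2→R gives 9>3; P3→Y gives 7>4]
(A,Q,Y): not NE [P1→B gives 8>4; P2→R gives 8>7]
(A,Q,Z): not NE [P1→C gives 8>1; P3→Y gives 7>3]
(A,Q,W): not NE [P1→C gives 12>2; P3→Y gives 7>0]
(A,R,X): not NE [P1→B gives 7>0]
(A,R,Y): not NE [P1→B gives 8>0; P3→W gives 4>0]
(A,R,Z): not NE [P1→D gives 9>3; P2→S gives 6>4]
(A,R,W): not NE [P1→B gives 9>3; P2→Q gives 9>1]
(A,S,X): not NE [P1→D gives 5>0; P2→R gives 9>8; P3→W gives 9>3]
(A,S,Y): not NE [P1→C gives 3>1; P2→R gives 8>5]
(A,S,Z): not NE [P3→W gives 9>6]
(A,S,W): not NE [P2→Q gives 9>6]
(B,P,X): not NE [P1→A gives 4>0; P2→S gives 7>6; P3→Z gives 9>0]
(B,P,Y): not NE [P2→Q gives 6>2; P3→Z gives 9>7]
(B,P,Z): not NE [P1→D gives 9>0; P2→R gives 9>1]
(B,P,W): not NE [P1→D gives 9>7; P2→Q gives 9>8; P3→Z gives 9>6]
(B,Q,X): not NE [P1→C gives 7>0; P2→S gives 7>3; P3→W gives 6>0]
(B,Q,Y): not NE [P3→W gives 6>4]
(B,Q,Z): not NE [P1→C gives 8>0; P2→R gives 9>4; P3→W gives 6>4]
(B,Q,W): not NE [P1→C gives 12>9]
(B,R,X): not NE [P2→S gives 7>1]
(B,R,Y): not NE [P2→Q gives 6>0; P3→X gives 8>1]
(B,R,Z): not NE [P1→D gives 9>3; P3→X gives 8>1]
(B,R,W): not NE [P2→Q gives 9>8; P3→X gives 8>2]
(B,S,X): not NE [P1→D gives 5>1; P3→Z gives 9>7]
(B,S,Y): not NE [P1→C gives 3>2; P2→Q gives 6>0; P3→Z gives 9>1]
(B,S,Z): not NE [P1→A gives 8>0; P2→R gives 9>7]
(B,S,W): not NE [P1→A gives 5>0; P2→Q gives 9>8; P3→Z gives 9>8]
(C,P,X): not NE [P1→A gives 4>1]
(C,P,Y): not NE [P1→B gives 4>3; P3→Z gives 8>4]
(C,P,Z): not NE [P1→D gives 9>0]
(C,P,W): not NE [P1→D gives 9>0; P2→R gives 9>7; P3→Z gives 8>0]
(C,Q,X): not NE [P2→P gives 8>7]
(C,Q,Y): not NE [P1→B gives 8>3; P2→P gives 9>6]
(C,Q,Z): not NE [P3→Y gives 9>1]
(C,Q,W): not NE [P3→Y gives 9>4]
(C,R,X): not NE [P1→B gives 7>0; P2→P gives 8>3; P3→W gives 7>2]
(C,R,Y): not NE [P1→B gives 8>5; P2→P gives 9>4; P3→W gives 7>3]
(C,R,Z): not NE [P1→D gives 9>7; P2→Q gives 9>4; P3→W gives 7>5]
(C,R,W): not NE [P1→B gives 9>5]
(C,S,X): not NE [P2→P gives 8>1]
(C,S,Y): not NE [P2→P gives 9>1; P3→Z gives 8>5]
(C,S,Z): not NE [P1→A gives 8>2; P2→Q gives 9>6]
(C,S,W): not NE [P1→A gives 5>2; P2→R gives 9>7; P3→Z gives 8>7]
(D,P,X): not NE [P1→A gives 4>0; P2→R gives 9>0]
(D,P,Y): not NE [P1→B gives 4>3; P2→R gives 9>4; P3→Z gives 8>3]
(D,P,Z): not NE [P2→Q gives 9>4]
(D,P,W): not NE [P3→Z gives 8>1]
(D,Q,X): not NE [P1→C gives 7>2; P2→R gives 9>2; P3→Y gives 5>0]
(D,Q,Y): not NE [P1→B gives 8>4; P2→R gives 9>5]
(D,Q,Z): not NE [P1→C gives 8>2; P3→Y gives 5>1]
(D,Q,W): not NE [P1→C gives 12>6; P2→P gives 9>0; P3→Y gives 5>3]
(D,R,X): not NE [P1→B gives 7>1]
(D,R,Y): not NE [P1→B gives 8>2; P3→X gives 7>2]
(D,R,Z): not NE [P2→Q gives 9>3; P3→X gives 7>1]
(D,R,W): not NE [P1→B gives 9>1; P2→P gives 9>8; P3→X gives 7>3]
(D,S,X): not NE [P2→R gives 9>2; P3→Z gives 7>4]
(D,S,Y): not NE [P1→C gives 3>1; P2→R gives 9>2; P3→Z gives 7>0]
(D,S,Z): not NE [P1→A gives 8>0; P2→Q gives 9>0]
(D,S,W): not NE [P1→A gives 5>2; P2→P gives 9>8; P3→Z gives 7>6]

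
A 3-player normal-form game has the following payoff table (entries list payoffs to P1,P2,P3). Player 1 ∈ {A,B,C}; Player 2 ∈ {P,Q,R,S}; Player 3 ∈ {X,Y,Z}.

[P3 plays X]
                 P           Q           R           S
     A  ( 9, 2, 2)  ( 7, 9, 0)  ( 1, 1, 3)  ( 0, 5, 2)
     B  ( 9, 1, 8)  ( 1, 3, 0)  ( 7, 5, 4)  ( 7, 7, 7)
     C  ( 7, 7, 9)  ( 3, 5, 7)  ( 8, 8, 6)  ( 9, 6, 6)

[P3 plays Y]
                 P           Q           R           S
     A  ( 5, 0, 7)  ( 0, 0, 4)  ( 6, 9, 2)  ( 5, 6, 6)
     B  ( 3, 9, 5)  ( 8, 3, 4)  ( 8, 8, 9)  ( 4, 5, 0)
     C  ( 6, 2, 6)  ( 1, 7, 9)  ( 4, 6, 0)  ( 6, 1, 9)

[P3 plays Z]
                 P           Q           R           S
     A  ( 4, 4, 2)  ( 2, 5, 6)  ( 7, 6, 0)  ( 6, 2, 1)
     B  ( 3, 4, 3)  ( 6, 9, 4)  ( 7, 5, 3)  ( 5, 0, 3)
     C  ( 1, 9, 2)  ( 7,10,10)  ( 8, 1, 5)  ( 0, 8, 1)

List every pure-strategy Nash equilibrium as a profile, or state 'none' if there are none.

(A,P,X): not NE [P2→Q gives 9>2; P3→Y gives 7>2]
(A,P,Y): not NE [P1→C gives 6>5; P2→R gives 9>0]
(A,P,Z): not NE [P2→R gives 6>4; P3→Y gives 7>2]
(A,Q,X): not NE [P3→Z gives 6>0]
(A,Q,Y): not NE [P1→B gives 8>0; P2→R gives 9>0; P3→Z gives 6>4]
(A,Q,Z): not NE [P1→C gives 7>2; P2→R gives 6>5]
(A,R,X): not NE [P1→C gives 8>1; P2→Q gives 9>1]
(A,R,Y): not NE [P1→B gives 8>6; P3→X gives 3>2]
(A,R,Z): not NE [P1→C gives 8>7; P3→X gives 3>0]
(A,S,X): not NE [P1→C gives 9>0; P2→Q gives 9>5; P3→Y gives 6>2]
(A,S,Y): not NE [P1→C gives 6>5; P2→R gives 9>6]
(A,S,Z): not NE [P2→R gives 6>2; P3→Y gives 6>1]
(B,P,X): not NE [P2→S gives 7>1]
(B,P,Y): not NE [P1→C gives 6>3; P3→X gives 8>5]
(B,P,Z): not NE [P1→A gives 4>3; P2→Q gives 9>4; P3→X gives 8>3]
(B,Q,X): not NE [P1→A gives 7>1; P2→S gives 7>3; P3→Z gives 4>0]
(B,Q,Y): not NE [P2→P gives 9>3]
(B,Q,Z): not NE [P1→C gives 7>6]
(B,R,X): not NE [P1→C gives 8>7; P2→S gives 7>5; P3→Y gives 9>4]
(B,R,Y): not NE [P2→P gives 9>8]
(B,R,Z): not NE [P1→C gives 8>7; P2→Q gives 9>5; P3→Y gives 9>3]
(B,S,X): not NE [P1→C gives 9>7]
(B,S,Y): not NE [P1→C gives 6>4; P2→P gives 9>5; P3→X gives 7>0]
(B,S,Z): not NE [P1→A gives 6>5; P2→Q gives 9>0; P3→X gives 7>3]
(C,P,X): not NE [P1→B gives 9>7; P2→R gives 8>7]
(C,P,Y): not NE [P2→Q gives 7>2; P3→X gives 9>6]
(C,P,Z): not NE [P1→A gives 4>1; P2→Q gives 10>9; P3→X gives 9>2]
(C,Q,X): not NE [P1→A gives 7>3; P2→R gives 8>5; P3→Z gives 10>7]
(C,Q,Y): not NE [P1→B gives 8>1; P3→Z gives 10>9]
(C,Q,Z): NE
(C,R,X): NE
(C,R,Y): not NE [P1→B gives 8>4; P2→Q gives 7>6; P3→X gives 6>0]
(C,R,Z): not NE [P2→Q gives 10>1; P3→X gives 6>5]
(C,S,X): not NE [P2→R gives 8>6; P3→Y gives 9>6]
(C,S,Y): not NE [P2→Q gives 7>1]
(C,S,Z): not NE [P1→A gives 6>0; P2→Q gives 10>8; P3→Y gives 9>1]

NE set: (C,Q,Z), (C,R,X)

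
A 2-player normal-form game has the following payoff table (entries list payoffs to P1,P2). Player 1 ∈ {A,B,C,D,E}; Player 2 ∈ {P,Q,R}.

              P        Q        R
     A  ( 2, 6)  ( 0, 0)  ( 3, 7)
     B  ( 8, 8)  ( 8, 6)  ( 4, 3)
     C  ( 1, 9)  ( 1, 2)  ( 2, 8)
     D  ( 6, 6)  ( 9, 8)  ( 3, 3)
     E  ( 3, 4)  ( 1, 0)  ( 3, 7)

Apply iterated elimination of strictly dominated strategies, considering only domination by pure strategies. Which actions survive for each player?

P1 drop A (B beats it: P:8>2 Q:8>0 R:4>3)
P1 drop C (B beats it: P:8>1 Q:8>1 R:4>2)
P1 drop E (B beats it: P:8>3 Q:8>1 R:4>3)
P2 drop R (P beats it: B:8>3 D:6>3)
P1→{B,D} P2→{P,Q}

Remaining: P1:{B,D} P2:{P,Q}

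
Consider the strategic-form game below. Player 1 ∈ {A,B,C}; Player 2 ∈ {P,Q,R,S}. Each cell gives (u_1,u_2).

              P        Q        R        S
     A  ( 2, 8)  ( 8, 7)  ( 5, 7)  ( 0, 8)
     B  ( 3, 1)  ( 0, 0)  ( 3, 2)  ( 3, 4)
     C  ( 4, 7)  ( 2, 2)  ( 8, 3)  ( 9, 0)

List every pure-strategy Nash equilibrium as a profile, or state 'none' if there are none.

(A,P): not NE [P1→C gives 4>2]
(A,Q): not NE [P2→S gives 8>7]
(A,R): not NE [P1→C gives 8>5; P2→S gives 8>7]
(A,S): not NE [P1→C gives 9>0]
(B,P): not NE [P1→C gives 4>3; P2→S gives 4>1]
(B,Q): not NE [P1→A gives 8>0; P2→S gives 4>0]
(B,R): not NE [P1→C gives 8>3; P2→S gives 4>2]
(B,S): not NE [P1→C gives 9>3]
(C,P): NE
(C,Q): not NE [P1→A gives 8>2; P2→P gives 7>2]
(C,R): not NE [P2→P gives 7>3]
(C,S): not NE [P2→P gives 7>0]

NE set: (C,P)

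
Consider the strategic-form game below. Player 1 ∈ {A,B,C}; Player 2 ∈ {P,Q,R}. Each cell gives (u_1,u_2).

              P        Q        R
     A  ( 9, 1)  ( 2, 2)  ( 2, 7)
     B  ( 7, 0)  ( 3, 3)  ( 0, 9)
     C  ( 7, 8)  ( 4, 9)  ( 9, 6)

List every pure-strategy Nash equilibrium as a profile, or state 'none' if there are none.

(A,P): not NE [P2→R gives 7>1]
(A,Q): not NE [P1→C gives 4>2; P2→R gives 7>2]
(A,R): not NE [P1→C gives 9>2]
(B,P): not NE [P1→A gives 9>7; P2→R gives 9>0]
(B,Q): not NE [P1→C gives 4>3; P2→R gives 9>3]
(B,R): not NE [P1→C gives 9>0]
(C,P): not NE [P1→A gives 9>7; P2→Q gives 9>8]
(C,Q): NE
(C,R): not NE [P2→Q gives 9>6]

PSNE = {(C,Q)}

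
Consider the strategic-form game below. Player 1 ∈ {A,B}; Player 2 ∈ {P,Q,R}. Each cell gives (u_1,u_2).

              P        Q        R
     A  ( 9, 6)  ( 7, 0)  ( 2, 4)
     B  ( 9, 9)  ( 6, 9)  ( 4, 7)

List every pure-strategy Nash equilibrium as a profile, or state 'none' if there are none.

Nash profiles: (A,P), (B,P)

(A,P): NE
(A,Q): not NE [P2→P gives 6>0]
(A,R): not NE [P1→B gives 4>2; P2→P gives 6>4]
(B,P): NE
(B,Q): not NE [P1→A gives 7>6]
(B,R): not NE [P2→Q gives 9>7]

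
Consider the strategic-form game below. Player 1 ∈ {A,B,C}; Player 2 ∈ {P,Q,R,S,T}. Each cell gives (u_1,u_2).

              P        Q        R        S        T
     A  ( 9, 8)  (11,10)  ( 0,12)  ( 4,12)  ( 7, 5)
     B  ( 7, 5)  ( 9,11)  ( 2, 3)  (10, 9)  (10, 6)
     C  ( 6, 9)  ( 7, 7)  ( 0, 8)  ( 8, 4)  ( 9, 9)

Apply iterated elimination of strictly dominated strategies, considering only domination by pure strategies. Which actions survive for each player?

Remaining: P1:{A,B} P2:{Q,R,S}

P1 drop C (B beats it: P:7>6 Q:9>7 R:2>0 S:10>8 T:10>9)
P2 drop P (Q beats it: A:10>8 B:11>5)
P2 drop T (Q beats it: A:10>5 B:11>6)
P1→{A,B} P2→{Q,R,S}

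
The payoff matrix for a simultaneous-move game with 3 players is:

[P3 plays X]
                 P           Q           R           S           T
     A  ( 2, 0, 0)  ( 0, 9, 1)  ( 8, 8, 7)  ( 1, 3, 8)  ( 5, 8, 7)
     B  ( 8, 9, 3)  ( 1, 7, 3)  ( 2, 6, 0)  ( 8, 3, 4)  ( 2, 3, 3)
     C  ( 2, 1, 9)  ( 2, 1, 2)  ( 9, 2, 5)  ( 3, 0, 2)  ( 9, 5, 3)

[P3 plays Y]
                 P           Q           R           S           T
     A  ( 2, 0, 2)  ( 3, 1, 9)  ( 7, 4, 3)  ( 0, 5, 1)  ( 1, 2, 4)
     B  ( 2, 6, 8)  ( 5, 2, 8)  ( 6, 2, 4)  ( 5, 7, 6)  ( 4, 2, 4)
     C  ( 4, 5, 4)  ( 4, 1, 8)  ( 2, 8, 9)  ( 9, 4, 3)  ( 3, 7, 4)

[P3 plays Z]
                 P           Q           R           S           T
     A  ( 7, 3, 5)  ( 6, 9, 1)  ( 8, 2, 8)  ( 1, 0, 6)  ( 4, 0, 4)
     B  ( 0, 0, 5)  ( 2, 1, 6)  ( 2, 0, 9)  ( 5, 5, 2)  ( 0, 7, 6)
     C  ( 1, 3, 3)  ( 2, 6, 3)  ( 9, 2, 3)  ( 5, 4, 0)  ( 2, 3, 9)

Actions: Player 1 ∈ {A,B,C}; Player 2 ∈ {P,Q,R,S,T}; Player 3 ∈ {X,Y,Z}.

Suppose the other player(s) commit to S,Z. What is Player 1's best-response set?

argmax u_1 = {B,C}

u_1(A vs S,Z) = 1
u_1(B vs S,Z) = 5
u_1(C vs S,Z) = 5
max payoff 5 at {B,C}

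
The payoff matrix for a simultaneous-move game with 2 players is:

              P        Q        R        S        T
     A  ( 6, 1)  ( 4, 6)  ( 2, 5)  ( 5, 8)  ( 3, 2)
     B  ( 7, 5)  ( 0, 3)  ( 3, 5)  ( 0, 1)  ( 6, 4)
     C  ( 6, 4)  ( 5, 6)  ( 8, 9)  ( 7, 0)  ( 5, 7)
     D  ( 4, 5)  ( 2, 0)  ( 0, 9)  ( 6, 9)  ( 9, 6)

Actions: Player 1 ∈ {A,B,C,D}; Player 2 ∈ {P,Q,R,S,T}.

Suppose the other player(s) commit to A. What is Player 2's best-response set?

argmax u_2 = {S}

u_2(P vs A) = 1
u_2(Q vs A) = 6
u_2(R vs A) = 5
u_2(S vs A) = 8
u_2(T vs A) = 2
max payoff 8 at {S}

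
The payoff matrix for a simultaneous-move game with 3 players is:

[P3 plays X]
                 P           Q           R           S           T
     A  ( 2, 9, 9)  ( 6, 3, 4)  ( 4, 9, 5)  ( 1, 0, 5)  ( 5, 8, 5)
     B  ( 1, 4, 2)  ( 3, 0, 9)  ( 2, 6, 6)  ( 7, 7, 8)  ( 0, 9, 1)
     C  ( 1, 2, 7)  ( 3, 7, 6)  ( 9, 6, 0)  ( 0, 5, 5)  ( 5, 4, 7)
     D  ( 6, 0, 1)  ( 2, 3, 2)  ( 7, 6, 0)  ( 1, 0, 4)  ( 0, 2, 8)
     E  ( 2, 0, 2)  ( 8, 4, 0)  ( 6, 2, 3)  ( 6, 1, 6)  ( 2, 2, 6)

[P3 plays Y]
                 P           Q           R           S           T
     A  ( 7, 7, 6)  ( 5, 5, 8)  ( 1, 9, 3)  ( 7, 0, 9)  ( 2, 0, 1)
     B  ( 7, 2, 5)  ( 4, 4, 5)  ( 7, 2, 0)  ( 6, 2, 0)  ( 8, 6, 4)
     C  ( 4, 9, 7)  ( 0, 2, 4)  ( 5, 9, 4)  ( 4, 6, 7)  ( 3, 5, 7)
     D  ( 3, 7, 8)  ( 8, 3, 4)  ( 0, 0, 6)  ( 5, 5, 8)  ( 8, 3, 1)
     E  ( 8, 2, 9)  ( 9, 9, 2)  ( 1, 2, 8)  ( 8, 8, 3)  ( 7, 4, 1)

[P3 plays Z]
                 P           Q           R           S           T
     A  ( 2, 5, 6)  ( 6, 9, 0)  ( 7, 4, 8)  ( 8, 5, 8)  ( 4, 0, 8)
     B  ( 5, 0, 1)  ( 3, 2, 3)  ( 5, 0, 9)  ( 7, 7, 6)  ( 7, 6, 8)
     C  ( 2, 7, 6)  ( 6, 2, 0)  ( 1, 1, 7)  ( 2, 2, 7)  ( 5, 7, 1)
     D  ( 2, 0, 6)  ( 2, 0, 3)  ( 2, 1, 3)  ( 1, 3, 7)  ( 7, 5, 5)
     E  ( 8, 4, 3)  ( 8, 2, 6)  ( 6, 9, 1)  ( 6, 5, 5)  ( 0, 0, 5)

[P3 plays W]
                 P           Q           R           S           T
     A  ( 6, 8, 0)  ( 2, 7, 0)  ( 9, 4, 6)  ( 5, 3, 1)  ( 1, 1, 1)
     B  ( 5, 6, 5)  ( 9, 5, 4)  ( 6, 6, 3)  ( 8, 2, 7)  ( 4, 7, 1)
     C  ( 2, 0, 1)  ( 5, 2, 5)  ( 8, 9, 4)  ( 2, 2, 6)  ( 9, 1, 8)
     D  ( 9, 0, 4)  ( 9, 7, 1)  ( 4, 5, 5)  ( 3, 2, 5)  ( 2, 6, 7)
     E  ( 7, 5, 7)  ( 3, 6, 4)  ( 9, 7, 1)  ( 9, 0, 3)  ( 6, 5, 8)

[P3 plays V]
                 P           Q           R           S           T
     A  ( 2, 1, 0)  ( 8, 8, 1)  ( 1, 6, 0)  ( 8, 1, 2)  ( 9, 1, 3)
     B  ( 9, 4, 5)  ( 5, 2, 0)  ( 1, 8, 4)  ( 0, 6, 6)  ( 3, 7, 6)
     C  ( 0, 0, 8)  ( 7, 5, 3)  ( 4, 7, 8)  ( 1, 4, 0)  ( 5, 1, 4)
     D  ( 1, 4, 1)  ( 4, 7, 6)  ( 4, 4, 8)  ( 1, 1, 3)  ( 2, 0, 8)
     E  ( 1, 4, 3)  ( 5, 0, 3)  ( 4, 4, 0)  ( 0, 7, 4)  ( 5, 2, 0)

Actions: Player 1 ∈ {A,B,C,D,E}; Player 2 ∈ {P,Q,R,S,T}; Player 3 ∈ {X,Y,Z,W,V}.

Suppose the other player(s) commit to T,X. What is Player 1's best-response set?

P1 best: {A,C}

u_1(A vs T,X) = 5
u_1(B vs T,X) = 0
u_1(C vs T,X) = 5
u_1(D vs T,X) = 0
u_1(E vs T,X) = 2
max payoff 5 at {A,C}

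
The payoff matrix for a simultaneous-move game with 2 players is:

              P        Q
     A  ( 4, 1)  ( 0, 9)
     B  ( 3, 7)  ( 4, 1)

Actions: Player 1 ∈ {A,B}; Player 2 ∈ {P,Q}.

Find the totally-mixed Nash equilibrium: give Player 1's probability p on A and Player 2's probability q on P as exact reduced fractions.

P1 indiff ⇒ q·4+(1-q)·0 = q·3+(1-q)·4 ⇒ q(1) = (1-q)(4) ⇒ q = 4/5
P2 indiff ⇒ p·1+(1-p)·7 = p·9+(1-p)·1 ⇒ p(-8) = (1-p)(-6) ⇒ p = 3/7

(p,q) = (3/7, 4/5)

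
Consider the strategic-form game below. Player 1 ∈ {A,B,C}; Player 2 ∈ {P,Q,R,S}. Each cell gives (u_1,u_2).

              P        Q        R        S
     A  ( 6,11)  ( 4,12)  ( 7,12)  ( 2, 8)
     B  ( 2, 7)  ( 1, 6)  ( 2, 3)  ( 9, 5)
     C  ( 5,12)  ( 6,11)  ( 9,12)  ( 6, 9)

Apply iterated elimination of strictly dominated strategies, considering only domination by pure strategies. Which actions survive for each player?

Remaining: P1:{A,C} P2:{P,Q,R}

P2 drop S (P beats it: A:11>8 B:7>5 C:12>9)
P1 drop B (A beats it: P:6>2 Q:4>1 R:7>2)
P1→{A,C} P2→{P,Q,R}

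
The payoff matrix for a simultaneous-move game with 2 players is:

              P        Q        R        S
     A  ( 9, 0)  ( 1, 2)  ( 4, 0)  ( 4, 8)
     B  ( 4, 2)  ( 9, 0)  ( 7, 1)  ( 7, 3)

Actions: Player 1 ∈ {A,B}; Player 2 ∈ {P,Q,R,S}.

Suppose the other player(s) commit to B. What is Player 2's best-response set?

argmax u_2 = {S}

u_2(P vs B) = 2
u_2(Q vs B) = 0
u_2(R vs B) = 1
u_2(S vs B) = 3
max payoff 3 at {S}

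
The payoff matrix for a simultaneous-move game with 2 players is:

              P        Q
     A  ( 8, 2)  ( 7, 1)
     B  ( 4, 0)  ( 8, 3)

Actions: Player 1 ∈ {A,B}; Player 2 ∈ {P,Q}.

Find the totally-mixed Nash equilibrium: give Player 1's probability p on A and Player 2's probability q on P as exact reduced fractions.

p=3/4, q=1/5

P1 indiff ⇒ q·8+(1-q)·7 = q·4+(1-q)·8 ⇒ q(4) = (1-q)(1) ⇒ q = 1/5
P2 indiff ⇒ p·2+(1-p)·0 = p·1+(1-p)·3 ⇒ p(1) = (1-p)(3) ⇒ p = 3/4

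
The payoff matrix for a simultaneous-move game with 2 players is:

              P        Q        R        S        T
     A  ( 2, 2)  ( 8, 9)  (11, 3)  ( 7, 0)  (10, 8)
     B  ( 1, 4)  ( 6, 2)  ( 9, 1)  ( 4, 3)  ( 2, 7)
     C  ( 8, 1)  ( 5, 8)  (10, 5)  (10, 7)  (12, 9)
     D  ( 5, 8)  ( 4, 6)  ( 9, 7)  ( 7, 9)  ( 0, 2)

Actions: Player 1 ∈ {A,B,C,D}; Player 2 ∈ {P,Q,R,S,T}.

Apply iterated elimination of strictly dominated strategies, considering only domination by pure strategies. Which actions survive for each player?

Survivors P1:{A,C} P2:{Q,T}

P1 drop B (A beats it: P:2>1 Q:8>6 R:11>9 S:7>4 T:10>2)
P1 drop D (C beats it: P:8>5 Q:5>4 R:10>9 S:10>7 T:12>0)
P2 drop P (Q beats it: A:9>2 C:8>1)
P2 drop R (Q beats it: A:9>3 C:8>5)
P2 drop S (Q beats it: A:9>0 C:8>7)
P1→{A,C} P2→{Q,T}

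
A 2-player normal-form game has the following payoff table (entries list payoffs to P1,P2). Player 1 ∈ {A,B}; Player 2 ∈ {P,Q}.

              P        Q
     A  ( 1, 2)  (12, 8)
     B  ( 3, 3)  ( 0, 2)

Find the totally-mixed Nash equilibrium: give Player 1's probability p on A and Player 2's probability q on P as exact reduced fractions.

P1 indiff ⇒ q·1+(1-q)·12 = q·3+(1-q)·0 ⇒ q(-2) = (1-q)(-12) ⇒ q = 6/7
P2 indiff ⇒ p·2+(1-p)·3 = p·8+(1-p)·2 ⇒ p(-6) = (1-p)(-1) ⇒ p = 1/7

(p,q) = (1/7, 6/7)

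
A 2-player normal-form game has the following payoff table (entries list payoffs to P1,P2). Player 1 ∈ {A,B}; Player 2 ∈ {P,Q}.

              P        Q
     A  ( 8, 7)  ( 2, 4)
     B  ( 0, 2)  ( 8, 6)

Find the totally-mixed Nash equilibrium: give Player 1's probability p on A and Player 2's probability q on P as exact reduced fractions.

P1 indiff ⇒ q·8+(1-q)·2 = q·0+(1-q)·8 ⇒ q(8) = (1-q)(6) ⇒ q = 3/7
P2 indiff ⇒ p·7+(1-p)·2 = p·4+(1-p)·6 ⇒ p(3) = (1-p)(4) ⇒ p = 4/7

(p,q) = (4/7, 3/7)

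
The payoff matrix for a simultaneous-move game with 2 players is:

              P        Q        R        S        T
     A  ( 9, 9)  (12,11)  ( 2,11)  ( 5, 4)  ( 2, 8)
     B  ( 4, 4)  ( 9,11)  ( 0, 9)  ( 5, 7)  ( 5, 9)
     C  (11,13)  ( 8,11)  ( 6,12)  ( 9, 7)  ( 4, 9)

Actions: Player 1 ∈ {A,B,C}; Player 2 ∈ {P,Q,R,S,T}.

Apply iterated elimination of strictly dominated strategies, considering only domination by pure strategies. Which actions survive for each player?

P2 drop S (Q beats it: A:11>4 B:11>7 C:11>7)
P2 drop T (Q beats it: A:11>8 B:11>9 C:11>9)
P1 drop B (A beats it: P:9>4 Q:12>9 R:2>0)
P1→{A,C} P2→{P,Q,R}

Remaining: P1:{A,C} P2:{P,Q,R}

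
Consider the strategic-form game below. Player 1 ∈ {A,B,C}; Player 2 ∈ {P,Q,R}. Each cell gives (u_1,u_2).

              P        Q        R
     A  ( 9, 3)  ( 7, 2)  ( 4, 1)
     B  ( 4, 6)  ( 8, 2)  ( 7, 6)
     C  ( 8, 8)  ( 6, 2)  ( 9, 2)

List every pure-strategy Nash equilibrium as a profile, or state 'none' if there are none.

Nash profiles: (A,P)

(A,P): NE
(A,Q): not NE [P1→B gives 8>7; P2→P gives 3>2]
(A,R): not NE [P1→C gives 9>4; P2→P gives 3>1]
(B,P): not NE [P1→A gives 9>4]
(B,Q): not NE [P2→R gives 6>2]
(B,R): not NE [P1→C gives 9>7]
(C,P): not NE [P1→A gives 9>8]
(C,Q): not NE [P1→B gives 8>6; P2→P gives 8>2]
(C,R): not NE [P2→P gives 8>2]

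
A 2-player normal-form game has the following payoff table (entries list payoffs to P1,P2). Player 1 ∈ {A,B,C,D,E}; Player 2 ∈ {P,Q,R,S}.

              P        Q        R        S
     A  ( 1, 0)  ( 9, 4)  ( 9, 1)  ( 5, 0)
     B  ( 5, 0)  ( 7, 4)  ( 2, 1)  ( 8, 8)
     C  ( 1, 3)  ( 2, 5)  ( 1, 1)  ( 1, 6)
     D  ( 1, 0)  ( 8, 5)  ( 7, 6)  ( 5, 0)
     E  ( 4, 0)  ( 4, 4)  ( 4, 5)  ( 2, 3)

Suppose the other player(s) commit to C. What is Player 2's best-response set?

u_2(P vs C) = 3
u_2(Q vs C) = 5
u_2(R vs C) = 1
u_2(S vs C) = 6
max payoff 6 at {S}

P2 best: {S}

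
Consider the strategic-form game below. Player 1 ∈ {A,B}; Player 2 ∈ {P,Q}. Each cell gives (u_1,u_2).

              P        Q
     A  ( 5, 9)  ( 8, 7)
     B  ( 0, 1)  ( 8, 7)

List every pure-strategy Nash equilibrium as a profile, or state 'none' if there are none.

NE set: (A,P), (B,Q)

(A,P): NE
(A,Q): not NE [P2→P gives 9>7]
(B,P): not NE [P1→A gives 5>0; P2→Q gives 7>1]
(B,Q): NE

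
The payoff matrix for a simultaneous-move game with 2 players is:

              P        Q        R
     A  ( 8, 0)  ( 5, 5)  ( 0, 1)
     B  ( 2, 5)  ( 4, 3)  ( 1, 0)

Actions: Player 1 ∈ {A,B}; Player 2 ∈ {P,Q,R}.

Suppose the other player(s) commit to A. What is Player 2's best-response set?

u_2(P vs A) = 0
u_2(Q vs A) = 5
u_2(R vs A) = 1
max payoff 5 at {Q}

P2 best: {Q}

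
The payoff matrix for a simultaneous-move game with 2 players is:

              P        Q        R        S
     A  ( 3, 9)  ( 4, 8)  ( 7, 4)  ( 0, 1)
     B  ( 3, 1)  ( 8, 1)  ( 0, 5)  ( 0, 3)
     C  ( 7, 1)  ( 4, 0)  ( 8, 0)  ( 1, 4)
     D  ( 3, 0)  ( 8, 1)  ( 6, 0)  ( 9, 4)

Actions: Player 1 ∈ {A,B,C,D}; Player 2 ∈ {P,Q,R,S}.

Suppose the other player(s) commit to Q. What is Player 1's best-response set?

u_1(A vs Q) = 4
u_1(B vs Q) = 8
u_1(C vs Q) = 4
u_1(D vs Q) = 8
max payoff 8 at {B,D}

argmax u_1 = {B,D}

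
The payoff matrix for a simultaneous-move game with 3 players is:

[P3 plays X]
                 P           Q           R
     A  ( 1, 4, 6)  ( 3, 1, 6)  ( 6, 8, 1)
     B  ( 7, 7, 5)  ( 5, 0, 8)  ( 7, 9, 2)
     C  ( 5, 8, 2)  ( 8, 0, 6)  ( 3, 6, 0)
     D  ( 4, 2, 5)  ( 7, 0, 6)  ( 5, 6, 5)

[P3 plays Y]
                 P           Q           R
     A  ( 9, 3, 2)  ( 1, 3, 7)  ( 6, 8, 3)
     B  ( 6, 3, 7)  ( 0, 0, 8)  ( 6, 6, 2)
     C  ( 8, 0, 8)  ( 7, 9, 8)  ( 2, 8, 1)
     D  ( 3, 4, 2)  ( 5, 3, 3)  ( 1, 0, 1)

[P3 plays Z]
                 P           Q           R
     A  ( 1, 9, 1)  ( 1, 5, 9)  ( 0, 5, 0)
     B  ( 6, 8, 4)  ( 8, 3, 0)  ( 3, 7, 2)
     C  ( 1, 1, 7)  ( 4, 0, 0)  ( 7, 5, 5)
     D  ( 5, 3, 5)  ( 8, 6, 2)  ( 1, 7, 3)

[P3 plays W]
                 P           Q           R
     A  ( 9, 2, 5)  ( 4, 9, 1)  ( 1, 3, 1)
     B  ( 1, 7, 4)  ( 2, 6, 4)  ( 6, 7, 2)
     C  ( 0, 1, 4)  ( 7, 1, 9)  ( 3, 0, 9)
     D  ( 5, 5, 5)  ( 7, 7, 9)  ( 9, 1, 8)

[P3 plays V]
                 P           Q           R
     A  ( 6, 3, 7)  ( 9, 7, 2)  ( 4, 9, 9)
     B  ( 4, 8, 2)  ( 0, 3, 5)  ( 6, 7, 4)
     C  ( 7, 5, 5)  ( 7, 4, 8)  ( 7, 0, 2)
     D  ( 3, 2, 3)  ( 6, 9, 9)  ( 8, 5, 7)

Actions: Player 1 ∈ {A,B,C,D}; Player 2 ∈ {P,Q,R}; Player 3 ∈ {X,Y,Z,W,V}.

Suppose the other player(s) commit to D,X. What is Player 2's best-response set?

u_2(P vs D,X) = 2
u_2(Q vs D,X) = 0
u_2(R vs D,X) = 6
max payoff 6 at {R}

BR_2 = {R}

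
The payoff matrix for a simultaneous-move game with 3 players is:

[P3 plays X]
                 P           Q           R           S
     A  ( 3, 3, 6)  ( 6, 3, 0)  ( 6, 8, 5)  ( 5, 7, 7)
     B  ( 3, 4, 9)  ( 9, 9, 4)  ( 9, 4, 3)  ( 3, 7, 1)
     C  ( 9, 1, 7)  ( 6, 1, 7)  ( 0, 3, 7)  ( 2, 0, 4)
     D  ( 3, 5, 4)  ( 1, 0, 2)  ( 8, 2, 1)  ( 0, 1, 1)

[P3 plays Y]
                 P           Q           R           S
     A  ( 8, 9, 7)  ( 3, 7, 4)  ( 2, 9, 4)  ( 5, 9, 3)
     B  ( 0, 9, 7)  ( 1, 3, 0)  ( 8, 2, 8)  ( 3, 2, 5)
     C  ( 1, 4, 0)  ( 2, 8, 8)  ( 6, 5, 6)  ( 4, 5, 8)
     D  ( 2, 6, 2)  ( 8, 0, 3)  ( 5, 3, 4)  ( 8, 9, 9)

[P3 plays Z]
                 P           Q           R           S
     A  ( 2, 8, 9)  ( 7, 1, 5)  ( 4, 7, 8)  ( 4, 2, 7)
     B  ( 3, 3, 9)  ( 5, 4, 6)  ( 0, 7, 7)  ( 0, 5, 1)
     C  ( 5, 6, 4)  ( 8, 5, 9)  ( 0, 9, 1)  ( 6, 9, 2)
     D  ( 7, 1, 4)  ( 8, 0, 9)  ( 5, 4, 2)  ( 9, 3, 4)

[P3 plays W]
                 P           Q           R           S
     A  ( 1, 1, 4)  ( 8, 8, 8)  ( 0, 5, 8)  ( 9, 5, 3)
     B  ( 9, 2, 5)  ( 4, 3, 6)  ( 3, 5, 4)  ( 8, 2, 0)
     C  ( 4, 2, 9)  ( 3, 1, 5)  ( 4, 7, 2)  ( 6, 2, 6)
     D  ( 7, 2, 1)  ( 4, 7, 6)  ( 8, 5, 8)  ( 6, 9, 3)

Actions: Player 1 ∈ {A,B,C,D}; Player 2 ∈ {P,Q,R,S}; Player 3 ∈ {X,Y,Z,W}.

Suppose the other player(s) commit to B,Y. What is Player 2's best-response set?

u_2(P vs B,Y) = 9
u_2(Q vs B,Y) = 3
u_2(R vs B,Y) = 2
u_2(S vs B,Y) = 2
max payoff 9 at {P}

BR_2 = {P}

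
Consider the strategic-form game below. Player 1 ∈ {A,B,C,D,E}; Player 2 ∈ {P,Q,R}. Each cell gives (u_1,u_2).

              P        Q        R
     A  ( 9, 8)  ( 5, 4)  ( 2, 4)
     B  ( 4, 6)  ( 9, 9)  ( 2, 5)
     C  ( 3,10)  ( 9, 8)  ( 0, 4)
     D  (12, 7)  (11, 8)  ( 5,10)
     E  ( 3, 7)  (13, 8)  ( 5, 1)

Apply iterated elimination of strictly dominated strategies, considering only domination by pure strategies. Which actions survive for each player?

P1 drop A (D beats it: P:12>9 Q:11>5 R:5>2)
P1 drop B (D beats it: P:12>4 Q:11>9 R:5>2)
P1 drop C (D beats it: P:12>3 Q:11>9 R:5>0)
P2 drop P (Q beats it: D:8>7 E:8>7)
P1→{D,E} P2→{Q,R}

Survivors P1:{D,E} P2:{Q,R}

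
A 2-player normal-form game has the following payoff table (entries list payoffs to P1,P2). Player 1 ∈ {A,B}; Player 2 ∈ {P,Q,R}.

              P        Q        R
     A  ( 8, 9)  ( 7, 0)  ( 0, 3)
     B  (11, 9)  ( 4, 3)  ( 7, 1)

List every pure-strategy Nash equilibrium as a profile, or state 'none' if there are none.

(A,P): not NE [P1→B gives 11>8]
(A,Q): not NE [P2→P gives 9>0]
(A,R): not NE [P1→B gives 7>0; P2→P gives 9>3]
(B,P): NE
(B,Q): not NE [P1→A gives 7>4; P2→P gives 9>3]
(B,R): not NE [P2→P gives 9>1]

NE set: (B,P)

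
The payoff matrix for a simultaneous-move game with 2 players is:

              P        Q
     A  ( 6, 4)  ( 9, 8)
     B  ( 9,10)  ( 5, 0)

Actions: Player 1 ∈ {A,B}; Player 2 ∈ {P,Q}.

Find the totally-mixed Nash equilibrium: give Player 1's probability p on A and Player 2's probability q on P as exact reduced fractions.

(p,q) = (5/7, 4/7)

P1 indiff ⇒ q·6+(1-q)·9 = q·9+(1-q)·5 ⇒ q(-3) = (1-q)(-4) ⇒ q = 4/7
P2 indiff ⇒ p·4+(1-p)·10 = p·8+(1-p)·0 ⇒ p(-4) = (1-p)(-10) ⇒ p = 5/7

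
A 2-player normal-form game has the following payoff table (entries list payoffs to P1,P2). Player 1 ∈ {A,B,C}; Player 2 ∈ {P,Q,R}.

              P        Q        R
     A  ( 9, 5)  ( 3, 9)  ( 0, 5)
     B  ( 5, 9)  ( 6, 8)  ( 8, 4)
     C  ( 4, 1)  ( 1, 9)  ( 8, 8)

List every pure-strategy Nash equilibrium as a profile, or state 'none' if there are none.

(A,P): not NE [P2→Q gives 9>5]
(A,Q): not NE [P1→B gives 6>3]
(A,R): not NE [P1→C gives 8>0; P2→Q gives 9>5]
(B,P): not NE [P1→A gives 9>5]
(B,Q): not NE [P2→P gives 9>8]
(B,R): not NE [P2→P gives 9>4]
(C,P): not NE [P1→A gives 9>4; P2→Q gives 9>1]
(C,Q): not NE [P1→B gives 6>1]
(C,R): not NE [P2→Q gives 9>8]

Equilibria: none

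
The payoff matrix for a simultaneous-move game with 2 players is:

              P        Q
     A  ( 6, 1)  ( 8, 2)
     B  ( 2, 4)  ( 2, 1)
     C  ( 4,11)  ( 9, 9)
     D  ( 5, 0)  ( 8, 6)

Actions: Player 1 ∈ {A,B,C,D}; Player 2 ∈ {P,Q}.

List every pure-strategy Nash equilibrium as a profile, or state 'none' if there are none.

Equilibria: none

(A,P): not NE [P2→Q gives 2>1]
(A,Q): not NE [P1→C gives 9>8]
(B,P): not NE [P1→A gives 6>2]
(B,Q): not NE [P1→C gives 9>2; P2→P gives 4>1]
(C,P): not NE [P1→A gives 6>4]
(C,Q): not NE [P2→P gives 11>9]
(D,P): not NE [P1→A gives 6>5; P2→Q gives 6>0]
(D,Q): not NE [P1→C gives 9>8]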